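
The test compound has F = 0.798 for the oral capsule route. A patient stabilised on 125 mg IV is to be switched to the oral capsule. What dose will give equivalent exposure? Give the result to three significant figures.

For equal systemic exposure: F × D_ev = D_iv
D_ev = D_iv / F = 125 / 0.798 = 156.642 mg

D_oral = 157 mg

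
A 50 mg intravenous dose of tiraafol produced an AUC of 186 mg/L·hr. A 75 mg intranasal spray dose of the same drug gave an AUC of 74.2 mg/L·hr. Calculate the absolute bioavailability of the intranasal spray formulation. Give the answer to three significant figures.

F = 0.266

F = (AUC_ev / D_ev) / (AUC_iv / D_iv)
  = (74.2/75) / (186/50)
  = 0.989333 / 3.72 = 0.2659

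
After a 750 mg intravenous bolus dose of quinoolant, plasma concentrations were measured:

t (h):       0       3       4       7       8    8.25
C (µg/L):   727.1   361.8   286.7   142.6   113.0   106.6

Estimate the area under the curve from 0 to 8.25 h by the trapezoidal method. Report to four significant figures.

AUC = 2757 µg/L·h

Trapezoidal AUC_0→8.25:
  [0→3]: (727.1+361.8)/2 × 3 = 1633.35
  [3→4]: (361.8+286.7)/2 × 1 = 324.25
  [4→7]: (286.7+142.6)/2 × 3 = 643.95
  [7→8]: (142.6+113.0)/2 × 1 = 127.8
  [8→8.25]: (113.0+106.6)/2 × 0.25 = 27.45
  Sum = 2756.8 µg/L·h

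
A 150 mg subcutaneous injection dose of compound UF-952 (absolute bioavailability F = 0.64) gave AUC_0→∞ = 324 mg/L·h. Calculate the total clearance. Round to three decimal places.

CL = F × Dose / AUC_0→∞
   = 0.64 × 150 / 324 = 0.296296 L/h

CL = 0.296 L/h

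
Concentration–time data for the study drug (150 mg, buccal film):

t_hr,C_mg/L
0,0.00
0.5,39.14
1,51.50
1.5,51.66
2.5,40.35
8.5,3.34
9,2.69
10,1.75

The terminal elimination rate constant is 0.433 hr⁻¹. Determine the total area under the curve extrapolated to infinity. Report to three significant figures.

AUC = 243 mg/L·hr

Trapezoidal AUC_0→10:
  [0→0.5]: (0.00+39.14)/2 × 0.5 = 9.785
  [0.5→1]: (39.14+51.50)/2 × 0.5 = 22.66
  [1→1.5]: (51.50+51.66)/2 × 0.5 = 25.79
  [1.5→2.5]: (51.66+40.35)/2 × 1 = 46.005
  [2.5→8.5]: (40.35+3.34)/2 × 6 = 131.07
  [8.5→9]: (3.34+2.69)/2 × 0.5 = 1.5075
  [9→10]: (2.69+1.75)/2 × 1 = 2.22
  Sum = 239.0375 mg/L·hr
Extrapolated tail: C_last / k_e = 1.75 / 0.433 = 4.042
AUC_0→∞ = 239.0375 + 4.042 = 243.0795 mg/L·hr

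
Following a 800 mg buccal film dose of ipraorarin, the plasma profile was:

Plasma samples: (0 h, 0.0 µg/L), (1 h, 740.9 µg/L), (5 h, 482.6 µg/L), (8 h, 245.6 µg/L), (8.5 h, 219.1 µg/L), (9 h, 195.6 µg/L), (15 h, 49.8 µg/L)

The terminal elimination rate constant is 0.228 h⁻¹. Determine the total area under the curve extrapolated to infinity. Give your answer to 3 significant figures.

Trapezoidal AUC_0→15:
  [0→1]: (0.0+740.9)/2 × 1 = 370.45
  [1→5]: (740.9+482.6)/2 × 4 = 2447.0
  [5→8]: (482.6+245.6)/2 × 3 = 1092.3
  [8→8.5]: (245.6+219.1)/2 × 0.5 = 116.175
  [8.5→9]: (219.1+195.6)/2 × 0.5 = 103.675
  [9→15]: (195.6+49.8)/2 × 6 = 736.2
  Sum = 4865.8 µg/L·h
Extrapolated tail: C_last / k_e = 49.8 / 0.228 = 218.421
AUC_0→∞ = 4865.8 + 218.421 = 5084.221 µg/L·h

AUC = 5080 µg/L·h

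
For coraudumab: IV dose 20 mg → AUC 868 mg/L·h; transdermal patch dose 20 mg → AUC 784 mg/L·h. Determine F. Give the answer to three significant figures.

F = 0.903

F = (AUC_ev / D_ev) / (AUC_iv / D_iv)
  = (784/20) / (868/20)
  = 39.2 / 43.4 = 0.9032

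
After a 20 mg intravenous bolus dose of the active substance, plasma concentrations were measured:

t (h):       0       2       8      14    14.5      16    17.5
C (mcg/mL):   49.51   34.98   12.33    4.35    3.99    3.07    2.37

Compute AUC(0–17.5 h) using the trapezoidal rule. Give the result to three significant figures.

AUC = 288 mcg/mL·h

Trapezoidal AUC_0→17.5:
  [0→2]: (49.51+34.98)/2 × 2 = 84.49
  [2→8]: (34.98+12.33)/2 × 6 = 141.93
  [8→14]: (12.33+4.35)/2 × 6 = 50.04
  [14→14.5]: (4.35+3.99)/2 × 0.5 = 2.085
  [14.5→16]: (3.99+3.07)/2 × 1.5 = 5.295
  [16→17.5]: (3.07+2.37)/2 × 1.5 = 4.08
  Sum = 287.92 mcg/mL·h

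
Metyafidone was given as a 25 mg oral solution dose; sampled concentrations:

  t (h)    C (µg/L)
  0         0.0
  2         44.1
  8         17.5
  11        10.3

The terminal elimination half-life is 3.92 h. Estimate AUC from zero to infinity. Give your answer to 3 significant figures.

Trapezoidal AUC_0→11:
  [0→2]: (0.0+44.1)/2 × 2 = 44.1
  [2→8]: (44.1+17.5)/2 × 6 = 184.8
  [8→11]: (17.5+10.3)/2 × 3 = 41.7
  Sum = 270.6 µg/L·h
k_e = ln2 / t½ = 0.693147 / 3.92 = 0.1768 h^-1
Extrapolated tail: C_last / k_e = 10.3 / 0.1768 = 58.258
AUC_0→∞ = 270.6 + 58.258 = 328.858 µg/L·h

AUC = 329 µg/L·h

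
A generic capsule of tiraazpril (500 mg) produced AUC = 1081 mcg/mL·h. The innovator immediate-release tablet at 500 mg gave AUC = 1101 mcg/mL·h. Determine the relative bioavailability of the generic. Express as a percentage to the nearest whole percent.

F_rel = (AUC_test/D_test) / (AUC_ref/D_ref)
      = (1081/500) / (1101/500)
      = 2.162 / 2.202 = 0.9818 = 98.18%

F_rel = 98%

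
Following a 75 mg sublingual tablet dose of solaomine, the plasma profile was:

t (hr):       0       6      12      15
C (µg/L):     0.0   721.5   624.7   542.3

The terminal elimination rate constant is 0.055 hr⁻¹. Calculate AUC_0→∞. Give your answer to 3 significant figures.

AUC = 17800 µg/L·hr

Trapezoidal AUC_0→15:
  [0→6]: (0.0+721.5)/2 × 6 = 2164.5
  [6→12]: (721.5+624.7)/2 × 6 = 4038.6
  [12→15]: (624.7+542.3)/2 × 3 = 1750.5
  Sum = 7953.6 µg/L·hr
Extrapolated tail: C_last / k_e = 542.3 / 0.055 = 9860.000
AUC_0→∞ = 7953.6 + 9860.000 = 17813.6 µg/L·hr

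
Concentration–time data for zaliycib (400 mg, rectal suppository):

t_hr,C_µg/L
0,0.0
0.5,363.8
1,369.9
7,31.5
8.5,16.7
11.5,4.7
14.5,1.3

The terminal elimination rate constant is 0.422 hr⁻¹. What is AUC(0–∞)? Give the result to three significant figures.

AUC = 1560 µg/L·hr

Trapezoidal AUC_0→14.5:
  [0→0.5]: (0.0+363.8)/2 × 0.5 = 90.95
  [0.5→1]: (363.8+369.9)/2 × 0.5 = 183.425
  [1→7]: (369.9+31.5)/2 × 6 = 1204.2
  [7→8.5]: (31.5+16.7)/2 × 1.5 = 36.15
  [8.5→11.5]: (16.7+4.7)/2 × 3 = 32.1
  [11.5→14.5]: (4.7+1.3)/2 × 3 = 9.0
  Sum = 1555.825 µg/L·hr
Extrapolated tail: C_last / k_e = 1.3 / 0.422 = 3.081
AUC_0→∞ = 1555.825 + 3.081 = 1558.906 µg/L·hr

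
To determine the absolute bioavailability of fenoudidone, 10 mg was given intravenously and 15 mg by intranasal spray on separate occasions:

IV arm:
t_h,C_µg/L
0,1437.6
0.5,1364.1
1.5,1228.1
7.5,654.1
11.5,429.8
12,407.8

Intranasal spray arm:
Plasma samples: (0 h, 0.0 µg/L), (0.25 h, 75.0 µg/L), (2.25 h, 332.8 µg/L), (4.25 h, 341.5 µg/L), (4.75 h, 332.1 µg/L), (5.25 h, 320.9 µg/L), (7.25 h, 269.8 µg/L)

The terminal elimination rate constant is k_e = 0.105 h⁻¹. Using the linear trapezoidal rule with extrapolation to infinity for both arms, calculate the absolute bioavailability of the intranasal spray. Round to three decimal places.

Trapezoidal AUC_0→12 (IV):
  [0→0.5]: (1437.6+1364.1)/2 × 0.5 = 700.425
  [0.5→1.5]: (1364.1+1228.1)/2 × 1 = 1296.1
  [1.5→7.5]: (1228.1+654.1)/2 × 6 = 5646.6
  [7.5→11.5]: (654.1+429.8)/2 × 4 = 2167.8
  [11.5→12]: (429.8+407.8)/2 × 0.5 = 209.4
  Sum = 10020.325 µg/L·h
IV tail: 407.8/0.105 = 3883.810; AUC_iv,0→∞ = 10020.325 + 3883.810 = 13904.135 µg/L·h
Trapezoidal AUC_0→7.25 (intranasal spray):
  [0→0.25]: (0.0+75.0)/2 × 0.25 = 9.375
  [0.25→2.25]: (75.0+332.8)/2 × 2 = 407.8
  [2.25→4.25]: (332.8+341.5)/2 × 2 = 674.3
  [4.25→4.75]: (341.5+332.1)/2 × 0.5 = 168.4
  [4.75→5.25]: (332.1+320.9)/2 × 0.5 = 163.25
  [5.25→7.25]: (320.9+269.8)/2 × 2 = 590.7
  Sum = 2013.825 µg/L·h
intranasal spray tail: 269.8/0.105 = 2569.524; AUC_ev,0→∞ = 2013.825 + 2569.524 = 4583.349 µg/L·h
F = (AUC_ev/D_ev)/(AUC_iv/D_iv) = (4583.349/15)/(13904.135/10) = 305.5566/1390.4135 = 0.2198

F = 0.220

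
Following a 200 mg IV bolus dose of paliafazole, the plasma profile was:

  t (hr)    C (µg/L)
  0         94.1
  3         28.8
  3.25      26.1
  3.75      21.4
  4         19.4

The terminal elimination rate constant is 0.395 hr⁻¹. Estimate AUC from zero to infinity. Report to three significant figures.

AUC = 257 µg/L·hr

Trapezoidal AUC_0→4:
  [0→3]: (94.1+28.8)/2 × 3 = 184.35
  [3→3.25]: (28.8+26.1)/2 × 0.25 = 6.8625
  [3.25→3.75]: (26.1+21.4)/2 × 0.5 = 11.875
  [3.75→4]: (21.4+19.4)/2 × 0.25 = 5.1
  Sum = 208.1875 µg/L·hr
Extrapolated tail: C_last / k_e = 19.4 / 0.395 = 49.114
AUC_0→∞ = 208.1875 + 49.114 = 257.3015 µg/L·hr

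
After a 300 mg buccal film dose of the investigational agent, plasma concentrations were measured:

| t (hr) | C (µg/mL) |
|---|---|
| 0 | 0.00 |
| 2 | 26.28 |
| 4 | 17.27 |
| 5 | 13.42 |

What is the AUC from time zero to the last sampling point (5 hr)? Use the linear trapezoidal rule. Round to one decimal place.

Trapezoidal AUC_0→5:
  [0→2]: (0.00+26.28)/2 × 2 = 26.28
  [2→4]: (26.28+17.27)/2 × 2 = 43.55
  [4→5]: (17.27+13.42)/2 × 1 = 15.345
  Sum = 85.175 µg/mL·hr

AUC = 85.2 µg/mL·hr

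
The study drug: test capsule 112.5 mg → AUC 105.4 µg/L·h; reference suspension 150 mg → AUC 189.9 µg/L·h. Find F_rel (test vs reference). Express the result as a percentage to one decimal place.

F_rel = 74.0%

F_rel = (AUC_test/D_test) / (AUC_ref/D_ref)
      = (105.4/112.5) / (189.9/150)
      = 0.936889 / 1.266 = 0.7400 = 74.00%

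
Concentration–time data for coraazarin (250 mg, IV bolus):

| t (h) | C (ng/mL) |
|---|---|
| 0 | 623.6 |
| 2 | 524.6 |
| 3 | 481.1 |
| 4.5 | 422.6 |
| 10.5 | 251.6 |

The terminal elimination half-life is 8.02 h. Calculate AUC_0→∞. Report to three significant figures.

Trapezoidal AUC_0→10.5:
  [0→2]: (623.6+524.6)/2 × 2 = 1148.2
  [2→3]: (524.6+481.1)/2 × 1 = 502.85
  [3→4.5]: (481.1+422.6)/2 × 1.5 = 677.775
  [4.5→10.5]: (422.6+251.6)/2 × 6 = 2022.6
  Sum = 4351.425 ng/mL·h
k_e = ln2 / t½ = 0.693147 / 8.02 = 0.0864 h^-1
Extrapolated tail: C_last / k_e = 251.6 / 0.0864 = 2912.037
AUC_0→∞ = 4351.425 + 2912.037 = 7263.462 ng/mL·h

AUC = 7260 ng/mL·h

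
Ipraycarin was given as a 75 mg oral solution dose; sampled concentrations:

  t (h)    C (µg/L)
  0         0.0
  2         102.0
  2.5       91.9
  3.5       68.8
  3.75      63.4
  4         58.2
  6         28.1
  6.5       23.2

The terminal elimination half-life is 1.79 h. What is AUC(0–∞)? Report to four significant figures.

Trapezoidal AUC_0→6.5:
  [0→2]: (0.0+102.0)/2 × 2 = 102.0
  [2→2.5]: (102.0+91.9)/2 × 0.5 = 48.475
  [2.5→3.5]: (91.9+68.8)/2 × 1 = 80.35
  [3.5→3.75]: (68.8+63.4)/2 × 0.25 = 16.525
  [3.75→4]: (63.4+58.2)/2 × 0.25 = 15.2
  [4→6]: (58.2+28.1)/2 × 2 = 86.3
  [6→6.5]: (28.1+23.2)/2 × 0.5 = 12.825
  Sum = 361.675 µg/L·h
k_e = ln2 / t½ = 0.693147 / 1.79 = 0.3872 h^-1
Extrapolated tail: C_last / k_e = 23.2 / 0.3872 = 59.917
AUC_0→∞ = 361.675 + 59.917 = 421.592 µg/L·h

AUC = 421.6 µg/L·h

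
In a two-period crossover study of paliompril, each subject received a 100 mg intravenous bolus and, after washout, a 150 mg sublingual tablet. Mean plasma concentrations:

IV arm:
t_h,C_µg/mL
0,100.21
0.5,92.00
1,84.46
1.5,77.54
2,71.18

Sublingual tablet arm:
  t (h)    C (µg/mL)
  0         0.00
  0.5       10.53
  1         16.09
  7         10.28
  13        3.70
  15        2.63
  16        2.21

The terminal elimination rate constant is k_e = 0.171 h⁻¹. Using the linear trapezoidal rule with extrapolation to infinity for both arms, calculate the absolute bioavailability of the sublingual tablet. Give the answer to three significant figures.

F = 0.173

Trapezoidal AUC_0→2 (IV):
  [0→0.5]: (100.21+92.00)/2 × 0.5 = 48.0525
  [0.5→1]: (92.00+84.46)/2 × 0.5 = 44.115
  [1→1.5]: (84.46+77.54)/2 × 0.5 = 40.5
  [1.5→2]: (77.54+71.18)/2 × 0.5 = 37.18
  Sum = 169.8475 µg/mL·h
IV tail: 71.18/0.171 = 416.257; AUC_iv,0→∞ = 169.8475 + 416.257 = 586.1045 µg/mL·h
Trapezoidal AUC_0→16 (sublingual tablet):
  [0→0.5]: (0.00+10.53)/2 × 0.5 = 2.6325
  [0.5→1]: (10.53+16.09)/2 × 0.5 = 6.655
  [1→7]: (16.09+10.28)/2 × 6 = 79.11
  [7→13]: (10.28+3.70)/2 × 6 = 41.94
  [13→15]: (3.70+2.63)/2 × 2 = 6.33
  [15→16]: (2.63+2.21)/2 × 1 = 2.42
  Sum = 139.0875 µg/mL·h
sublingual tablet tail: 2.21/0.171 = 12.924; AUC_ev,0→∞ = 139.0875 + 12.924 = 152.0115 µg/mL·h
F = (AUC_ev/D_ev)/(AUC_iv/D_iv) = (152.0115/150)/(586.1045/100) = 1.01341/5.861045 = 0.1729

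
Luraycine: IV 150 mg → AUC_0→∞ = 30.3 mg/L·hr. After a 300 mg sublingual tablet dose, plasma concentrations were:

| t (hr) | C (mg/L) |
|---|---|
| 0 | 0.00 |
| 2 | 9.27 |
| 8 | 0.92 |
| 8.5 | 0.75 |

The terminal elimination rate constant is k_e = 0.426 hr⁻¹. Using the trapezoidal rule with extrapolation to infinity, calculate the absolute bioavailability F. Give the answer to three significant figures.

Trapezoidal AUC_0→8.5 (sublingual tablet):
  [0→2]: (0.00+9.27)/2 × 2 = 9.27
  [2→8]: (9.27+0.92)/2 × 6 = 30.57
  [8→8.5]: (0.92+0.75)/2 × 0.5 = 0.4175
  Sum = 40.2575 mg/L·hr
Tail: C_last/k_e = 0.75/0.426 = 1.761
AUC_0→∞ (sublingual tablet) = 40.2575 + 1.761 = 42.0185 mg/L·hr
F = (AUC_ev/D_ev)/(AUC_iv/D_iv) = (42.0185/300)/(30.3/150) = 0.140062/0.202 = 0.6934

F = 0.693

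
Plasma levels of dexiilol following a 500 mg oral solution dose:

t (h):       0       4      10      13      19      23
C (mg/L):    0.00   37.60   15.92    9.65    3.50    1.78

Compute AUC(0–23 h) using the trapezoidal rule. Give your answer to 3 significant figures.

AUC = 324 mg/L·h

Trapezoidal AUC_0→23:
  [0→4]: (0.00+37.60)/2 × 4 = 75.2
  [4→10]: (37.60+15.92)/2 × 6 = 160.56
  [10→13]: (15.92+9.65)/2 × 3 = 38.355
  [13→19]: (9.65+3.50)/2 × 6 = 39.45
  [19→23]: (3.50+1.78)/2 × 4 = 10.56
  Sum = 324.125 mg/L·h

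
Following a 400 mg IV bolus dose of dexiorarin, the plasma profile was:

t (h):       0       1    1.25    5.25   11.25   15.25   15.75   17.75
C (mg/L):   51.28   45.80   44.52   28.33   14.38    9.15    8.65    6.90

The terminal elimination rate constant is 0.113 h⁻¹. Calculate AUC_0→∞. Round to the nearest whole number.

AUC = 462 mg/L·h

Trapezoidal AUC_0→17.75:
  [0→1]: (51.28+45.80)/2 × 1 = 48.54
  [1→1.25]: (45.80+44.52)/2 × 0.25 = 11.29
  [1.25→5.25]: (44.52+28.33)/2 × 4 = 145.7
  [5.25→11.25]: (28.33+14.38)/2 × 6 = 128.13
  [11.25→15.25]: (14.38+9.15)/2 × 4 = 47.06
  [15.25→15.75]: (9.15+8.65)/2 × 0.5 = 4.45
  [15.75→17.75]: (8.65+6.90)/2 × 2 = 15.55
  Sum = 400.72 mg/L·h
Extrapolated tail: C_last / k_e = 6.90 / 0.113 = 61.062
AUC_0→∞ = 400.72 + 61.062 = 461.782 mg/L·h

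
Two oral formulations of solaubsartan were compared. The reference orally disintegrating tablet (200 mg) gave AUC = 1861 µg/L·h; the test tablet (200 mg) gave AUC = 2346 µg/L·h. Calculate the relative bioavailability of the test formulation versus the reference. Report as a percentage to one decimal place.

F_rel = 126.1%

F_rel = (AUC_test/D_test) / (AUC_ref/D_ref)
      = (2346/200) / (1861/200)
      = 11.73 / 9.305 = 1.2606 = 126.06%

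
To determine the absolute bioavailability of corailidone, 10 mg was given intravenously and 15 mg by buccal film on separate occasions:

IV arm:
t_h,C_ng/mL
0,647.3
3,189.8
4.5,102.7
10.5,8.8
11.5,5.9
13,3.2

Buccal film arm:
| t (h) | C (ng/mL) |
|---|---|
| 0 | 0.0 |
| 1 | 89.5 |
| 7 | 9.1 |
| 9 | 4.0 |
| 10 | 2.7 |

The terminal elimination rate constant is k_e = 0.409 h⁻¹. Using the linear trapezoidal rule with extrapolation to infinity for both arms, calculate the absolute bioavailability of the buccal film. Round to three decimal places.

F = 0.132

Trapezoidal AUC_0→13 (IV):
  [0→3]: (647.3+189.8)/2 × 3 = 1255.65
  [3→4.5]: (189.8+102.7)/2 × 1.5 = 219.375
  [4.5→10.5]: (102.7+8.8)/2 × 6 = 334.5
  [10.5→11.5]: (8.8+5.9)/2 × 1 = 7.35
  [11.5→13]: (5.9+3.2)/2 × 1.5 = 6.825
  Sum = 1823.7 ng/mL·h
IV tail: 3.2/0.409 = 7.824; AUC_iv,0→∞ = 1823.7 + 7.824 = 1831.524 ng/mL·h
Trapezoidal AUC_0→10 (buccal film):
  [0→1]: (0.0+89.5)/2 × 1 = 44.75
  [1→7]: (89.5+9.1)/2 × 6 = 295.8
  [7→9]: (9.1+4.0)/2 × 2 = 13.1
  [9→10]: (4.0+2.7)/2 × 1 = 3.35
  Sum = 357.0 ng/mL·h
buccal film tail: 2.7/0.409 = 6.601; AUC_ev,0→∞ = 357.0 + 6.601 = 363.601 ng/mL·h
F = (AUC_ev/D_ev)/(AUC_iv/D_iv) = (363.601/15)/(1831.524/10) = 24.2401/183.1524 = 0.1323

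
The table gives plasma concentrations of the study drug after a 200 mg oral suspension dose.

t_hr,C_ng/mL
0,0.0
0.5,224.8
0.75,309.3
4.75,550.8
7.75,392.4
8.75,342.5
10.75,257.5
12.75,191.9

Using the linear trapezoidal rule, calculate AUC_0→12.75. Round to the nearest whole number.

AUC = 4675 ng/mL·hr

Trapezoidal AUC_0→12.75:
  [0→0.5]: (0.0+224.8)/2 × 0.5 = 56.2
  [0.5→0.75]: (224.8+309.3)/2 × 0.25 = 66.7625
  [0.75→4.75]: (309.3+550.8)/2 × 4 = 1720.2
  [4.75→7.75]: (550.8+392.4)/2 × 3 = 1414.8
  [7.75→8.75]: (392.4+342.5)/2 × 1 = 367.45
  [8.75→10.75]: (342.5+257.5)/2 × 2 = 600.0
  [10.75→12.75]: (257.5+191.9)/2 × 2 = 449.4
  Sum = 4674.8125 ng/mL·hr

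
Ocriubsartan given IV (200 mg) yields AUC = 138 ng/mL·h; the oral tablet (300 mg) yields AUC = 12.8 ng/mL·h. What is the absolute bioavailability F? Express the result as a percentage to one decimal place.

F = 6.2%

F = (AUC_ev / D_ev) / (AUC_iv / D_iv)
  = (12.8/300) / (138/200)
  = 0.0426667 / 0.69 = 0.0618
  = 6.18%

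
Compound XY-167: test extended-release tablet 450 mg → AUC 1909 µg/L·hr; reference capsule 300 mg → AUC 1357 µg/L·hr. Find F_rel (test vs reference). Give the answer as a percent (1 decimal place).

F_rel = 93.8%

F_rel = (AUC_test/D_test) / (AUC_ref/D_ref)
      = (1909/450) / (1357/300)
      = 4.24222 / 4.52333 = 0.9379 = 93.79%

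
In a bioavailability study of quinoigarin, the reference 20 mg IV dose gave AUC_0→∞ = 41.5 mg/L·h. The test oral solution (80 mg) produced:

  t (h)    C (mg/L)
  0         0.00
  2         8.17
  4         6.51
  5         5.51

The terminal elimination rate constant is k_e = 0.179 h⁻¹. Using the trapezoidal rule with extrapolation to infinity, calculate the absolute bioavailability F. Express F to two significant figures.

Trapezoidal AUC_0→5 (oral solution):
  [0→2]: (0.00+8.17)/2 × 2 = 8.17
  [2→4]: (8.17+6.51)/2 × 2 = 14.68
  [4→5]: (6.51+5.51)/2 × 1 = 6.01
  Sum = 28.86 mg/L·h
Tail: C_last/k_e = 5.51/0.179 = 30.782
AUC_0→∞ (oral solution) = 28.86 + 30.782 = 59.642 mg/L·h
F = (AUC_ev/D_ev)/(AUC_iv/D_iv) = (59.642/80)/(41.5/20) = 0.745525/2.075 = 0.3593

F = 0.36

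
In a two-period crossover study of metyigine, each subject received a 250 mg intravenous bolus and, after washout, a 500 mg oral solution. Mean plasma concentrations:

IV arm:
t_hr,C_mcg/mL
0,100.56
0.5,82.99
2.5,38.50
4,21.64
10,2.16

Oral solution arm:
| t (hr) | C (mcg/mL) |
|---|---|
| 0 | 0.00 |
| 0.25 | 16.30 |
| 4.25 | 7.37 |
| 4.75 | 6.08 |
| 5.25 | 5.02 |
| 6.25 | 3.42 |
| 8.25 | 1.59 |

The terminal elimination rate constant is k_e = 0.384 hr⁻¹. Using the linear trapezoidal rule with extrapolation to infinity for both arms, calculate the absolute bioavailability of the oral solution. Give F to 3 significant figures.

Trapezoidal AUC_0→10 (IV):
  [0→0.5]: (100.56+82.99)/2 × 0.5 = 45.8875
  [0.5→2.5]: (82.99+38.50)/2 × 2 = 121.49
  [2.5→4]: (38.50+21.64)/2 × 1.5 = 45.105
  [4→10]: (21.64+2.16)/2 × 6 = 71.4
  Sum = 283.8825 mcg/mL·hr
IV tail: 2.16/0.384 = 5.625; AUC_iv,0→∞ = 283.8825 + 5.625 = 289.5075 mcg/mL·hr
Trapezoidal AUC_0→8.25 (oral solution):
  [0→0.25]: (0.00+16.30)/2 × 0.25 = 2.0375
  [0.25→4.25]: (16.30+7.37)/2 × 4 = 47.34
  [4.25→4.75]: (7.37+6.08)/2 × 0.5 = 3.3625
  [4.75→5.25]: (6.08+5.02)/2 × 0.5 = 2.775
  [5.25→6.25]: (5.02+3.42)/2 × 1 = 4.22
  [6.25→8.25]: (3.42+1.59)/2 × 2 = 5.01
  Sum = 64.745 mcg/mL·hr
oral solution tail: 1.59/0.384 = 4.141; AUC_ev,0→∞ = 64.745 + 4.141 = 68.886 mcg/mL·hr
F = (AUC_ev/D_ev)/(AUC_iv/D_iv) = (68.886/500)/(289.5075/250) = 0.137772/1.15803 = 0.1190

F = 0.119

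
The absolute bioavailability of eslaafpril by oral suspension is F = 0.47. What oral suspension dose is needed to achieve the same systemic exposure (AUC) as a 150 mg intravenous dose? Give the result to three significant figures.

D_oral = 319 mg

For equal systemic exposure: F × D_ev = D_iv
D_ev = D_iv / F = 150 / 0.47 = 319.149 mg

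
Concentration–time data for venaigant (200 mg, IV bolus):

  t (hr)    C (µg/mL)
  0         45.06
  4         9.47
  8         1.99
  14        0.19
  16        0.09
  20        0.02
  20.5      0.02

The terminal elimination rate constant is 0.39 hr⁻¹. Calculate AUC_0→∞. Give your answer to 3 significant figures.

AUC = 139 µg/mL·hr

Trapezoidal AUC_0→20.5:
  [0→4]: (45.06+9.47)/2 × 4 = 109.06
  [4→8]: (9.47+1.99)/2 × 4 = 22.92
  [8→14]: (1.99+0.19)/2 × 6 = 6.54
  [14→16]: (0.19+0.09)/2 × 2 = 0.28
  [16→20]: (0.09+0.02)/2 × 4 = 0.22
  [20→20.5]: (0.02+0.02)/2 × 0.5 = 0.01
  Sum = 139.03 µg/mL·hr
Extrapolated tail: C_last / k_e = 0.02 / 0.39 = 0.051
AUC_0→∞ = 139.03 + 0.051 = 139.081 µg/mL·hr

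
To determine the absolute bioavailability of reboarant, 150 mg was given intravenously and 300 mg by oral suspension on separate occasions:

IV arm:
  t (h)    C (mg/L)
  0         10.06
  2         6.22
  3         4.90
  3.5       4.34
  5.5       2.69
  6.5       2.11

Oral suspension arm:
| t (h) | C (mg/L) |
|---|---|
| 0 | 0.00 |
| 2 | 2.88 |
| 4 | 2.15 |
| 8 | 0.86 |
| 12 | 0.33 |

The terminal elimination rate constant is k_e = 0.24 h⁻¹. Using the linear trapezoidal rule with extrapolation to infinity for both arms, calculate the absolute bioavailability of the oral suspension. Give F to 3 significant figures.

F = 0.209

Trapezoidal AUC_0→6.5 (IV):
  [0→2]: (10.06+6.22)/2 × 2 = 16.28
  [2→3]: (6.22+4.90)/2 × 1 = 5.56
  [3→3.5]: (4.90+4.34)/2 × 0.5 = 2.31
  [3.5→5.5]: (4.34+2.69)/2 × 2 = 7.03
  [5.5→6.5]: (2.69+2.11)/2 × 1 = 2.4
  Sum = 33.58 mg/L·h
IV tail: 2.11/0.24 = 8.792; AUC_iv,0→∞ = 33.58 + 8.792 = 42.372 mg/L·h
Trapezoidal AUC_0→12 (oral suspension):
  [0→2]: (0.00+2.88)/2 × 2 = 2.88
  [2→4]: (2.88+2.15)/2 × 2 = 5.03
  [4→8]: (2.15+0.86)/2 × 4 = 6.02
  [8→12]: (0.86+0.33)/2 × 4 = 2.38
  Sum = 16.31 mg/L·h
oral suspension tail: 0.33/0.24 = 1.375; AUC_ev,0→∞ = 16.31 + 1.375 = 17.685 mg/L·h
F = (AUC_ev/D_ev)/(AUC_iv/D_iv) = (17.685/300)/(42.372/150) = 0.05895/0.28248 = 0.2087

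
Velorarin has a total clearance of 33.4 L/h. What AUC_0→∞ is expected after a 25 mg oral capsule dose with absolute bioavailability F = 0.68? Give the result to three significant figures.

AUC = 0.509 mg/L·h

AUC_0→∞ = F × Dose / CL
        = 0.68 × 25 / 33.4 = 0.508982 mg/L·h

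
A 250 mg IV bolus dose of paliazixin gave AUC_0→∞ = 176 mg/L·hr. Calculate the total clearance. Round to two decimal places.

CL = Dose_iv / AUC_0→∞
   = 250 / 176 = 1.42045 L/hr

CL = 1.42 L/hr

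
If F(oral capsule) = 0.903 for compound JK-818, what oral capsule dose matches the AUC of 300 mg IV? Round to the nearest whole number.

For equal systemic exposure: F × D_ev = D_iv
D_ev = D_iv / F = 300 / 0.903 = 332.226 mg

D_oral = 332 mg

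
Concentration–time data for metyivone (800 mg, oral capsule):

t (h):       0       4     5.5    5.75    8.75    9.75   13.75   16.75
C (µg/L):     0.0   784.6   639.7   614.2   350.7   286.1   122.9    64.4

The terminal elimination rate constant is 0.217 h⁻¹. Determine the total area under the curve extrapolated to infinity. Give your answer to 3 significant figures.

AUC = 5960 µg/L·h

Trapezoidal AUC_0→16.75:
  [0→4]: (0.0+784.6)/2 × 4 = 1569.2
  [4→5.5]: (784.6+639.7)/2 × 1.5 = 1068.225
  [5.5→5.75]: (639.7+614.2)/2 × 0.25 = 156.7375
  [5.75→8.75]: (614.2+350.7)/2 × 3 = 1447.35
  [8.75→9.75]: (350.7+286.1)/2 × 1 = 318.4
  [9.75→13.75]: (286.1+122.9)/2 × 4 = 818.0
  [13.75→16.75]: (122.9+64.4)/2 × 3 = 280.95
  Sum = 5658.8625 µg/L·h
Extrapolated tail: C_last / k_e = 64.4 / 0.217 = 296.774
AUC_0→∞ = 5658.8625 + 296.774 = 5955.6365 µg/L·h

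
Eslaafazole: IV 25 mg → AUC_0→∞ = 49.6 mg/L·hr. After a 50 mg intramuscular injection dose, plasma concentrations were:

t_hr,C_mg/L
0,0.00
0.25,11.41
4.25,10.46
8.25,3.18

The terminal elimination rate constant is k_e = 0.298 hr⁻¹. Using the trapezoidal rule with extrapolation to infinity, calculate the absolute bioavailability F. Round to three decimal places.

F = 0.838

Trapezoidal AUC_0→8.25 (intramuscular injection):
  [0→0.25]: (0.00+11.41)/2 × 0.25 = 1.42625
  [0.25→4.25]: (11.41+10.46)/2 × 4 = 43.74
  [4.25→8.25]: (10.46+3.18)/2 × 4 = 27.28
  Sum = 72.44625 mg/L·hr
Tail: C_last/k_e = 3.18/0.298 = 10.671
AUC_0→∞ (intramuscular injection) = 72.44625 + 10.671 = 83.11725 mg/L·hr
F = (AUC_ev/D_ev)/(AUC_iv/D_iv) = (83.11725/50)/(49.6/25) = 1.662345/1.984 = 0.8379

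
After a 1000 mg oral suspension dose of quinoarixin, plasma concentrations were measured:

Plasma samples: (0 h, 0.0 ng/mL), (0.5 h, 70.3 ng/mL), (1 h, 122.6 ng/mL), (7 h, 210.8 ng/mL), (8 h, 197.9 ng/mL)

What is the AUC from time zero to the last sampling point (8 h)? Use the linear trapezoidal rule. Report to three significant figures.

Trapezoidal AUC_0→8:
  [0→0.5]: (0.0+70.3)/2 × 0.5 = 17.575
  [0.5→1]: (70.3+122.6)/2 × 0.5 = 48.225
  [1→7]: (122.6+210.8)/2 × 6 = 1000.2
  [7→8]: (210.8+197.9)/2 × 1 = 204.35
  Sum = 1270.35 ng/mL·h

AUC = 1270 ng/mL·h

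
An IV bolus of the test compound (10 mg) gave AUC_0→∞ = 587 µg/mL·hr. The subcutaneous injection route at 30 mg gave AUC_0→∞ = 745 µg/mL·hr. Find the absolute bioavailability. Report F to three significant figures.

F = (AUC_ev / D_ev) / (AUC_iv / D_iv)
  = (745/30) / (587/10)
  = 24.8333 / 58.7 = 0.4231

F = 0.423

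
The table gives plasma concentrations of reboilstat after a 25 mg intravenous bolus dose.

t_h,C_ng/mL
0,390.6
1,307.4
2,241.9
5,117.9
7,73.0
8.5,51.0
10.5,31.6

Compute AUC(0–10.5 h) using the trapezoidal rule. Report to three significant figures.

AUC = 1530 ng/mL·h

Trapezoidal AUC_0→10.5:
  [0→1]: (390.6+307.4)/2 × 1 = 349.0
  [1→2]: (307.4+241.9)/2 × 1 = 274.65
  [2→5]: (241.9+117.9)/2 × 3 = 539.7
  [5→7]: (117.9+73.0)/2 × 2 = 190.9
  [7→8.5]: (73.0+51.0)/2 × 1.5 = 93.0
  [8.5→10.5]: (51.0+31.6)/2 × 2 = 82.6
  Sum = 1529.85 ng/mL·h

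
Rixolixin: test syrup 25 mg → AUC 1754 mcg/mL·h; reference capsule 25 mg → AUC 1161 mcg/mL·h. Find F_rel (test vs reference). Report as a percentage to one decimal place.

F_rel = 151.1%

F_rel = (AUC_test/D_test) / (AUC_ref/D_ref)
      = (1754/25) / (1161/25)
      = 70.16 / 46.44 = 1.5108 = 151.08%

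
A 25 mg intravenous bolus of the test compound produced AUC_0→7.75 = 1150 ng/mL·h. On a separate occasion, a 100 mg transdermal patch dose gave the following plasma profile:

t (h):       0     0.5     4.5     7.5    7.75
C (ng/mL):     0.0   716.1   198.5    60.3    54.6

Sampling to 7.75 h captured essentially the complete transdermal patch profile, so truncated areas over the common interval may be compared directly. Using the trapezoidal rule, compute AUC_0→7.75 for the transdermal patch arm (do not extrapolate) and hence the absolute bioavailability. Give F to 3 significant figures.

F = 0.524

Trapezoidal AUC_0→7.75 (transdermal patch):
  [0→0.5]: (0.0+716.1)/2 × 0.5 = 179.025
  [0.5→4.5]: (716.1+198.5)/2 × 4 = 1829.2
  [4.5→7.5]: (198.5+60.3)/2 × 3 = 388.2
  [7.5→7.75]: (60.3+54.6)/2 × 0.25 = 14.3625
  Sum = 2410.7875 ng/mL·h
F = (AUC_ev/D_ev)/(AUC_iv/D_iv) = (2410.7875/100)/(1150/25) = 24.107875/46 = 0.5241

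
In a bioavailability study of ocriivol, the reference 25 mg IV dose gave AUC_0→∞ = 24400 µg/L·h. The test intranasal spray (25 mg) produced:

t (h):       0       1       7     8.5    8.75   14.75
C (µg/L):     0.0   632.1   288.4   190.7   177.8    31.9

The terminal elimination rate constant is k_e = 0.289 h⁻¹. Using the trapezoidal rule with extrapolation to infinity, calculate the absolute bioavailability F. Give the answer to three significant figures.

F = 0.173

Trapezoidal AUC_0→14.75 (intranasal spray):
  [0→1]: (0.0+632.1)/2 × 1 = 316.05
  [1→7]: (632.1+288.4)/2 × 6 = 2761.5
  [7→8.5]: (288.4+190.7)/2 × 1.5 = 359.325
  [8.5→8.75]: (190.7+177.8)/2 × 0.25 = 46.0625
  [8.75→14.75]: (177.8+31.9)/2 × 6 = 629.1
  Sum = 4112.0375 µg/L·h
Tail: C_last/k_e = 31.9/0.289 = 110.381
AUC_0→∞ (intranasal spray) = 4112.0375 + 110.381 = 4222.4185 µg/L·h
F = (AUC_ev/D_ev)/(AUC_iv/D_iv) = (4222.4185/25)/(24400/25) = 168.89674/976 = 0.1730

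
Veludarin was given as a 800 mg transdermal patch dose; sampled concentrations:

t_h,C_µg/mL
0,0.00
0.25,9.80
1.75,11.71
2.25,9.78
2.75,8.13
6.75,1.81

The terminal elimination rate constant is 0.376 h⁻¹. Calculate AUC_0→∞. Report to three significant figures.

Trapezoidal AUC_0→6.75:
  [0→0.25]: (0.00+9.80)/2 × 0.25 = 1.225
  [0.25→1.75]: (9.80+11.71)/2 × 1.5 = 16.1325
  [1.75→2.25]: (11.71+9.78)/2 × 0.5 = 5.3725
  [2.25→2.75]: (9.78+8.13)/2 × 0.5 = 4.4775
  [2.75→6.75]: (8.13+1.81)/2 × 4 = 19.88
  Sum = 47.0875 µg/mL·h
Extrapolated tail: C_last / k_e = 1.81 / 0.376 = 4.814
AUC_0→∞ = 47.0875 + 4.814 = 51.9015 µg/mL·h

AUC = 51.9 µg/mL·h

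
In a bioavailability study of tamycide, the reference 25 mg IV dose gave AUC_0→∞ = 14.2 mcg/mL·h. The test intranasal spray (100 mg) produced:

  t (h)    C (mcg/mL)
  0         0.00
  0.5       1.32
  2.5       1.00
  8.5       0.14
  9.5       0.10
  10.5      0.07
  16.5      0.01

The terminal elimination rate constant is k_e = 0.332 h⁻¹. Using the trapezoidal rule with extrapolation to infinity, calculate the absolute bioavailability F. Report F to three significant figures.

F = 0.115

Trapezoidal AUC_0→16.5 (intranasal spray):
  [0→0.5]: (0.00+1.32)/2 × 0.5 = 0.33
  [0.5→2.5]: (1.32+1.00)/2 × 2 = 2.32
  [2.5→8.5]: (1.00+0.14)/2 × 6 = 3.42
  [8.5→9.5]: (0.14+0.10)/2 × 1 = 0.12
  [9.5→10.5]: (0.10+0.07)/2 × 1 = 0.085
  [10.5→16.5]: (0.07+0.01)/2 × 6 = 0.24
  Sum = 6.515 mcg/mL·h
Tail: C_last/k_e = 0.01/0.332 = 0.030
AUC_0→∞ (intranasal spray) = 6.515 + 0.030 = 6.545 mcg/mL·h
F = (AUC_ev/D_ev)/(AUC_iv/D_iv) = (6.545/100)/(14.2/25) = 0.06545/0.568 = 0.1152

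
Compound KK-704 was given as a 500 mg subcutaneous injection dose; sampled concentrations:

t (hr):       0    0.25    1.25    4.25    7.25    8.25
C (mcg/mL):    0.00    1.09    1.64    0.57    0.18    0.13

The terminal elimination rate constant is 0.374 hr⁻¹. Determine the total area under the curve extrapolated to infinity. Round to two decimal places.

Trapezoidal AUC_0→8.25:
  [0→0.25]: (0.00+1.09)/2 × 0.25 = 0.13625
  [0.25→1.25]: (1.09+1.64)/2 × 1 = 1.365
  [1.25→4.25]: (1.64+0.57)/2 × 3 = 3.315
  [4.25→7.25]: (0.57+0.18)/2 × 3 = 1.125
  [7.25→8.25]: (0.18+0.13)/2 × 1 = 0.155
  Sum = 6.09625 mcg/mL·hr
Extrapolated tail: C_last / k_e = 0.13 / 0.374 = 0.348
AUC_0→∞ = 6.09625 + 0.348 = 6.44425 mcg/mL·hr

AUC = 6.44 mcg/mL·hr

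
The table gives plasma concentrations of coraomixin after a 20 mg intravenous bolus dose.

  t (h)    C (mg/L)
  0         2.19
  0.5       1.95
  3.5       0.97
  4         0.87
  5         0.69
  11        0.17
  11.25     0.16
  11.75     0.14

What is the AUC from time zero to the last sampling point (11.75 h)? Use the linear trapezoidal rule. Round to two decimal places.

Trapezoidal AUC_0→11.75:
  [0→0.5]: (2.19+1.95)/2 × 0.5 = 1.035
  [0.5→3.5]: (1.95+0.97)/2 × 3 = 4.38
  [3.5→4]: (0.97+0.87)/2 × 0.5 = 0.46
  [4→5]: (0.87+0.69)/2 × 1 = 0.78
  [5→11]: (0.69+0.17)/2 × 6 = 2.58
  [11→11.25]: (0.17+0.16)/2 × 0.25 = 0.04125
  [11.25→11.75]: (0.16+0.14)/2 × 0.5 = 0.075
  Sum = 9.35125 mg/L·h

AUC = 9.35 mg/L·h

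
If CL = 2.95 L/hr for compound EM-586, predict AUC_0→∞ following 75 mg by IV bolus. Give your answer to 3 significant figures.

AUC = 25.4 mg/L·hr

AUC_0→∞ = Dose_iv / CL
        = 75 / 2.95 = 25.4237 mg/L·hr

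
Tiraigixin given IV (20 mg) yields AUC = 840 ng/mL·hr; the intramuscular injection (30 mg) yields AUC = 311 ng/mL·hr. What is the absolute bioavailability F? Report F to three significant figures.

F = 0.247

F = (AUC_ev / D_ev) / (AUC_iv / D_iv)
  = (311/30) / (840/20)
  = 10.3667 / 42 = 0.2468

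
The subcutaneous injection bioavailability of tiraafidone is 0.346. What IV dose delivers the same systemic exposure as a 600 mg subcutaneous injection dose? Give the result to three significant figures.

D_iv = 208 mg

Systemic exposure from an extravascular dose = F × D_ev, so the equivalent IV dose is F × D_ev.
D_iv = F × D_ev = 0.346 × 600 = 207.6 mg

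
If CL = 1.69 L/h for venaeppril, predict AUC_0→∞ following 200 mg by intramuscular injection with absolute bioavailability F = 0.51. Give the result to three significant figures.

AUC_0→∞ = F × Dose / CL
        = 0.51 × 200 / 1.69 = 60.355 mg/L·h

AUC = 60.4 mg/L·h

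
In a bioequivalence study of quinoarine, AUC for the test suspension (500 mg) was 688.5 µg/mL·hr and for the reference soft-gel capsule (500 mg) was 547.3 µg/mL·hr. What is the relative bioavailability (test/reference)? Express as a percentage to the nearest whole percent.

F_rel = 126%

F_rel = (AUC_test/D_test) / (AUC_ref/D_ref)
      = (688.5/500) / (547.3/500)
      = 1.377 / 1.0946 = 1.2580 = 125.80%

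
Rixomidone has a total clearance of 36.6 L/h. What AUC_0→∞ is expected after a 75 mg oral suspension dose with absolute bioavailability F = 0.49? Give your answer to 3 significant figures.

AUC = 1.00 mg/L·h

AUC_0→∞ = F × Dose / CL
        = 0.49 × 75 / 36.6 = 1.0041 mg/L·h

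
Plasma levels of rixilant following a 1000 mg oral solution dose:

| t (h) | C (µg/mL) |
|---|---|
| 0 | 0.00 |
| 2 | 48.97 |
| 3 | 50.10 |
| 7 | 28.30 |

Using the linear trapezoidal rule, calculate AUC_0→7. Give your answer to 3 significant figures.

Trapezoidal AUC_0→7:
  [0→2]: (0.00+48.97)/2 × 2 = 48.97
  [2→3]: (48.97+50.10)/2 × 1 = 49.535
  [3→7]: (50.10+28.30)/2 × 4 = 156.8
  Sum = 255.305 µg/mL·h

AUC = 255 µg/mL·h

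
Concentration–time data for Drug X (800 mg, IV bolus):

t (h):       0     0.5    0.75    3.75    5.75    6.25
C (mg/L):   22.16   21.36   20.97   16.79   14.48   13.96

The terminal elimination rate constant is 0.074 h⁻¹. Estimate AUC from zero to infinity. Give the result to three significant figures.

AUC = 300 mg/L·h

Trapezoidal AUC_0→6.25:
  [0→0.5]: (22.16+21.36)/2 × 0.5 = 10.88
  [0.5→0.75]: (21.36+20.97)/2 × 0.25 = 5.29125
  [0.75→3.75]: (20.97+16.79)/2 × 3 = 56.64
  [3.75→5.75]: (16.79+14.48)/2 × 2 = 31.27
  [5.75→6.25]: (14.48+13.96)/2 × 0.5 = 7.11
  Sum = 111.19125 mg/L·h
Extrapolated tail: C_last / k_e = 13.96 / 0.074 = 188.649
AUC_0→∞ = 111.19125 + 188.649 = 299.84025 mg/L·h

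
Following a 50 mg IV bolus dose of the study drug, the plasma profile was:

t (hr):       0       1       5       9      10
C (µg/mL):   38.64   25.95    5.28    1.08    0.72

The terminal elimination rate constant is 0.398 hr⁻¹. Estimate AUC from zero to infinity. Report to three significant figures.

AUC = 110 µg/mL·hr

Trapezoidal AUC_0→10:
  [0→1]: (38.64+25.95)/2 × 1 = 32.295
  [1→5]: (25.95+5.28)/2 × 4 = 62.46
  [5→9]: (5.28+1.08)/2 × 4 = 12.72
  [9→10]: (1.08+0.72)/2 × 1 = 0.9
  Sum = 108.375 µg/mL·hr
Extrapolated tail: C_last / k_e = 0.72 / 0.398 = 1.809
AUC_0→∞ = 108.375 + 1.809 = 110.184 µg/mL·hr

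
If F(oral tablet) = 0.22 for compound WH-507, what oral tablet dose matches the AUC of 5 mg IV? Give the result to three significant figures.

For equal systemic exposure: F × D_ev = D_iv
D_ev = D_iv / F = 5 / 0.22 = 22.7273 mg

D_oral = 22.7 mg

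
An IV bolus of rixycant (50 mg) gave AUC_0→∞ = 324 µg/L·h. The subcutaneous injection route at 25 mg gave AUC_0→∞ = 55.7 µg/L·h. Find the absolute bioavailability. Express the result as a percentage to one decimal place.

F = 34.4%

F = (AUC_ev / D_ev) / (AUC_iv / D_iv)
  = (55.7/25) / (324/50)
  = 2.228 / 6.48 = 0.3438
  = 34.38%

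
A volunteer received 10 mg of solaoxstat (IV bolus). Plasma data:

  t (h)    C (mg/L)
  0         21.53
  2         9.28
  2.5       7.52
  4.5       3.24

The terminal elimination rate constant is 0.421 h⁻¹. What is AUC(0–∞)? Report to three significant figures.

Trapezoidal AUC_0→4.5:
  [0→2]: (21.53+9.28)/2 × 2 = 30.81
  [2→2.5]: (9.28+7.52)/2 × 0.5 = 4.2
  [2.5→4.5]: (7.52+3.24)/2 × 2 = 10.76
  Sum = 45.77 mg/L·h
Extrapolated tail: C_last / k_e = 3.24 / 0.421 = 7.696
AUC_0→∞ = 45.77 + 7.696 = 53.466 mg/L·h

AUC = 53.5 mg/L·h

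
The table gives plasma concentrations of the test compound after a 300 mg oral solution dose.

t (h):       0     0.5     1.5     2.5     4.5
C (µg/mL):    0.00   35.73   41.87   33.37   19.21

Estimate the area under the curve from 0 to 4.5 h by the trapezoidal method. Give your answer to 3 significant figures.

AUC = 138 µg/mL·h

Trapezoidal AUC_0→4.5:
  [0→0.5]: (0.00+35.73)/2 × 0.5 = 8.9325
  [0.5→1.5]: (35.73+41.87)/2 × 1 = 38.8
  [1.5→2.5]: (41.87+33.37)/2 × 1 = 37.62
  [2.5→4.5]: (33.37+19.21)/2 × 2 = 52.58
  Sum = 137.9325 µg/mL·h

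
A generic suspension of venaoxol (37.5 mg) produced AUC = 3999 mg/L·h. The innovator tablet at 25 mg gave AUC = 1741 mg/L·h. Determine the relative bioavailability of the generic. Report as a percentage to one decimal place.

F_rel = 153.1%

F_rel = (AUC_test/D_test) / (AUC_ref/D_ref)
      = (3999/37.5) / (1741/25)
      = 106.64 / 69.64 = 1.5313 = 153.13%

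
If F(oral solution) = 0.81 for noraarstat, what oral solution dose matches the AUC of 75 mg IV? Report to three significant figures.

For equal systemic exposure: F × D_ev = D_iv
D_ev = D_iv / F = 75 / 0.81 = 92.5926 mg

D_oral = 92.6 mg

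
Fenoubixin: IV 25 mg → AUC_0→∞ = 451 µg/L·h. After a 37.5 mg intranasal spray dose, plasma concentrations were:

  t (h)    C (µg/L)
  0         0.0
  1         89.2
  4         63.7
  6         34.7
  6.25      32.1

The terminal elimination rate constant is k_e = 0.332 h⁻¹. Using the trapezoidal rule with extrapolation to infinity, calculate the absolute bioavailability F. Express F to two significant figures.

F = 0.71

Trapezoidal AUC_0→6.25 (intranasal spray):
  [0→1]: (0.0+89.2)/2 × 1 = 44.6
  [1→4]: (89.2+63.7)/2 × 3 = 229.35
  [4→6]: (63.7+34.7)/2 × 2 = 98.4
  [6→6.25]: (34.7+32.1)/2 × 0.25 = 8.35
  Sum = 380.7 µg/L·h
Tail: C_last/k_e = 32.1/0.332 = 96.687
AUC_0→∞ (intranasal spray) = 380.7 + 96.687 = 477.387 µg/L·h
F = (AUC_ev/D_ev)/(AUC_iv/D_iv) = (477.387/37.5)/(451/25) = 12.73032/18.04 = 0.7057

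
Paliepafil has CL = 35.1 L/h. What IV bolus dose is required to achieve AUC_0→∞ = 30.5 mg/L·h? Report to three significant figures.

Dose = 1070 mg

Dose_iv = CL × AUC_0→∞
     = 35.1 × 30.5 = 1070.55 mg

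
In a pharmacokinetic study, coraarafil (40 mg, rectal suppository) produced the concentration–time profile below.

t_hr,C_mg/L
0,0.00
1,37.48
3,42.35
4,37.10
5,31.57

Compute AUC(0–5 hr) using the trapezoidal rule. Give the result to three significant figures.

Trapezoidal AUC_0→5:
  [0→1]: (0.00+37.48)/2 × 1 = 18.74
  [1→3]: (37.48+42.35)/2 × 2 = 79.83
  [3→4]: (42.35+37.10)/2 × 1 = 39.725
  [4→5]: (37.10+31.57)/2 × 1 = 34.335
  Sum = 172.63 mg/L·hr

AUC = 173 mg/L·hr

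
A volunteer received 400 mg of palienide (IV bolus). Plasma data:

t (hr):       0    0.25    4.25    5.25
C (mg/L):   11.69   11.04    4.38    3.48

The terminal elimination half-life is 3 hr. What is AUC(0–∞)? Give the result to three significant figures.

AUC = 52.7 mg/L·hr

Trapezoidal AUC_0→5.25:
  [0→0.25]: (11.69+11.04)/2 × 0.25 = 2.84125
  [0.25→4.25]: (11.04+4.38)/2 × 4 = 30.84
  [4.25→5.25]: (4.38+3.48)/2 × 1 = 3.93
  Sum = 37.61125 mg/L·hr
k_e = ln2 / t½ = 0.693147 / 3 = 0.2310 hr^-1
Extrapolated tail: C_last / k_e = 3.48 / 0.231 = 15.065
AUC_0→∞ = 37.61125 + 15.065 = 52.67625 mg/L·hr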